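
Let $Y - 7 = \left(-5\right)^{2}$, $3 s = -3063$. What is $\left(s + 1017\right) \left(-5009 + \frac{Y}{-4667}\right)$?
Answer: $\frac{93508140}{4667} \approx 20036.0$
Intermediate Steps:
$s = -1021$ ($s = \frac{1}{3} \left(-3063\right) = -1021$)
$Y = 32$ ($Y = 7 + \left(-5\right)^{2} = 7 + 25 = 32$)
$\left(s + 1017\right) \left(-5009 + \frac{Y}{-4667}\right) = \left(-1021 + 1017\right) \left(-5009 + \frac{32}{-4667}\right) = - 4 \left(-5009 + 32 \left(- \frac{1}{4667}\right)\right) = - 4 \left(-5009 - \frac{32}{4667}\right) = \left(-4\right) \left(- \frac{23377035}{4667}\right) = \frac{93508140}{4667}$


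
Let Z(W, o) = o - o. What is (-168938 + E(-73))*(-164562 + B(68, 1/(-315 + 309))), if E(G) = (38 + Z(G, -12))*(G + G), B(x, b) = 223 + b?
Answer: 28674883835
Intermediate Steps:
Z(W, o) = 0
E(G) = 76*G (E(G) = (38 + 0)*(G + G) = 38*(2*G) = 76*G)
(-168938 + E(-73))*(-164562 + B(68, 1/(-315 + 309))) = (-168938 + 76*(-73))*(-164562 + (223 + 1/(-315 + 309))) = (-168938 - 5548)*(-164562 + (223 + 1/(-6))) = -174486*(-164562 + (223 - ⅙)) = -174486*(-164562 + 1337/6) = -174486*(-986035/6) = 28674883835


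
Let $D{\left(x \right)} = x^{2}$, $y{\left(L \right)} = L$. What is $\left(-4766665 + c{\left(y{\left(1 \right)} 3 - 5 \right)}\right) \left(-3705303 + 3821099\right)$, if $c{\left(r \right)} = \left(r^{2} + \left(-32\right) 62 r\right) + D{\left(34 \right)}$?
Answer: $-551366938452$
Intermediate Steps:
$c{\left(r \right)} = 1156 + r^{2} - 1984 r$ ($c{\left(r \right)} = \left(r^{2} + \left(-32\right) 62 r\right) + 34^{2} = \left(r^{2} - 1984 r\right) + 1156 = 1156 + r^{2} - 1984 r$)
$\left(-4766665 + c{\left(y{\left(1 \right)} 3 - 5 \right)}\right) \left(-3705303 + 3821099\right) = \left(-4766665 + \left(1156 + \left(1 \cdot 3 - 5\right)^{2} - 1984 \left(1 \cdot 3 - 5\right)\right)\right) \left(-3705303 + 3821099\right) = \left(-4766665 + \left(1156 + \left(3 - 5\right)^{2} - 1984 \left(3 - 5\right)\right)\right) 115796 = \left(-4766665 + \left(1156 + \left(-2\right)^{2} - -3968\right)\right) 115796 = \left(-4766665 + \left(1156 + 4 + 3968\right)\right) 115796 = \left(-4766665 + 5128\right) 115796 = \left(-4761537\right) 115796 = -551366938452$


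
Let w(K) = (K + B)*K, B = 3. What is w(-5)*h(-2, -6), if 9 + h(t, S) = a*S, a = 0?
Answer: -90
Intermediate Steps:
h(t, S) = -9 (h(t, S) = -9 + 0*S = -9 + 0 = -9)
w(K) = K*(3 + K) (w(K) = (K + 3)*K = (3 + K)*K = K*(3 + K))
w(-5)*h(-2, -6) = -5*(3 - 5)*(-9) = -5*(-2)*(-9) = 10*(-9) = -90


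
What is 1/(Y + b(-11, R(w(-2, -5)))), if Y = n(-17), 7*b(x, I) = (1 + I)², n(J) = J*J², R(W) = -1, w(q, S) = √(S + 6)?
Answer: -1/4913 ≈ -0.00020354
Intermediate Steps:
w(q, S) = √(6 + S)
n(J) = J³
b(x, I) = (1 + I)²/7
Y = -4913 (Y = (-17)³ = -4913)
1/(Y + b(-11, R(w(-2, -5)))) = 1/(-4913 + (1 - 1)²/7) = 1/(-4913 + (⅐)*0²) = 1/(-4913 + (⅐)*0) = 1/(-4913 + 0) = 1/(-4913) = -1/4913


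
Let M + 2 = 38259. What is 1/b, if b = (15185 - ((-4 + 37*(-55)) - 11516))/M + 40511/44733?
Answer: 1711350381/2835455747 ≈ 0.60355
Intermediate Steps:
M = 38257 (M = -2 + 38259 = 38257)
b = 2835455747/1711350381 (b = (15185 - ((-4 + 37*(-55)) - 11516))/38257 + 40511/44733 = (15185 - ((-4 - 2035) - 11516))*(1/38257) + 40511*(1/44733) = (15185 - (-2039 - 11516))*(1/38257) + 40511/44733 = (15185 - 1*(-13555))*(1/38257) + 40511/44733 = (15185 + 13555)*(1/38257) + 40511/44733 = 28740*(1/38257) + 40511/44733 = 28740/38257 + 40511/44733 = 2835455747/1711350381 ≈ 1.6569)
1/b = 1/(2835455747/1711350381) = 1711350381/2835455747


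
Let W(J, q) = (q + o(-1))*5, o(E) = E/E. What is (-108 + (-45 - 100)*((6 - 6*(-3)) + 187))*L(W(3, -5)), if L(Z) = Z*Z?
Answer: -12281200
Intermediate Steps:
o(E) = 1
W(J, q) = 5 + 5*q (W(J, q) = (q + 1)*5 = (1 + q)*5 = 5 + 5*q)
L(Z) = Z²
(-108 + (-45 - 100)*((6 - 6*(-3)) + 187))*L(W(3, -5)) = (-108 + (-45 - 100)*((6 - 6*(-3)) + 187))*(5 + 5*(-5))² = (-108 - 145*((6 + 18) + 187))*(5 - 25)² = (-108 - 145*(24 + 187))*(-20)² = (-108 - 145*211)*400 = (-108 - 30595)*400 = -30703*400 = -12281200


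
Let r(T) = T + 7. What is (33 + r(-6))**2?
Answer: 1156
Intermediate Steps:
r(T) = 7 + T
(33 + r(-6))**2 = (33 + (7 - 6))**2 = (33 + 1)**2 = 34**2 = 1156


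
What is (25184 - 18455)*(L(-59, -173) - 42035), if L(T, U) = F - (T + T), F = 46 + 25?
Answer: -281581734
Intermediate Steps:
F = 71
L(T, U) = 71 - 2*T (L(T, U) = 71 - (T + T) = 71 - 2*T)
(25184 - 18455)*(L(-59, -173) - 42035) = (25184 - 18455)*((71 - 2*(-59)) - 42035) = 6729*((71 + 118) - 42035) = 6729*(189 - 42035) = 6729*(-41846) = -281581734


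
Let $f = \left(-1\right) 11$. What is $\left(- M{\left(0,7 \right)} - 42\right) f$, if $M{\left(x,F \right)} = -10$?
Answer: $352$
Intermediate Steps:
$f = -11$
$\left(- M{\left(0,7 \right)} - 42\right) f = \left(\left(-1\right) \left(-10\right) - 42\right) \left(-11\right) = \left(10 - 42\right) \left(-11\right) = \left(-32\right) \left(-11\right) = 352$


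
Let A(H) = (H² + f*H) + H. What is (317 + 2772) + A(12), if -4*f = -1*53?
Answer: 3404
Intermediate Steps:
f = 53/4 (f = -(-1)*53/4 = -¼*(-53) = 53/4 ≈ 13.250)
A(H) = H² + 57*H/4 (A(H) = (H² + 53*H/4) + H = H² + 57*H/4)
(317 + 2772) + A(12) = (317 + 2772) + (¼)*12*(57 + 4*12) = 3089 + (¼)*12*(57 + 48) = 3089 + (¼)*12*105 = 3089 + 315 = 3404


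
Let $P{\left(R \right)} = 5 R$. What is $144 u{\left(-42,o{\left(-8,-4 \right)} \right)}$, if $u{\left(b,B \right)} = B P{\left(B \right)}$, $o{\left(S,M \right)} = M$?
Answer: $11520$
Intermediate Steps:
$u{\left(b,B \right)} = 5 B^{2}$ ($u{\left(b,B \right)} = B 5 B = 5 B^{2}$)
$144 u{\left(-42,o{\left(-8,-4 \right)} \right)} = 144 \cdot 5 \left(-4\right)^{2} = 144 \cdot 5 \cdot 16 = 144 \cdot 80 = 11520$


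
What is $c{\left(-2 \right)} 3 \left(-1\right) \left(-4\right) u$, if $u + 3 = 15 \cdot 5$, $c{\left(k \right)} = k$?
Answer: $-1728$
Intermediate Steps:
$u = 72$ ($u = -3 + 15 \cdot 5 = -3 + 75 = 72$)
$c{\left(-2 \right)} 3 \left(-1\right) \left(-4\right) u = - 2 \cdot 3 \left(-1\right) \left(-4\right) 72 = - 2 \left(\left(-3\right) \left(-4\right)\right) 72 = \left(-2\right) 12 \cdot 72 = \left(-24\right) 72 = -1728$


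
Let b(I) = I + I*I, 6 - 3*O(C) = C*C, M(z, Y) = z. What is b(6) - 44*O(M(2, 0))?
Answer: 38/3 ≈ 12.667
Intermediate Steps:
O(C) = 2 - C**2/3 (O(C) = 2 - C*C/3 = 2 - C**2/3)
b(I) = I + I**2
b(6) - 44*O(M(2, 0)) = 6*(1 + 6) - 44*(2 - 1/3*2**2) = 6*7 - 44*(2 - 1/3*4) = 42 - 44*(2 - 4/3) = 42 - 44*2/3 = 42 - 88/3 = 38/3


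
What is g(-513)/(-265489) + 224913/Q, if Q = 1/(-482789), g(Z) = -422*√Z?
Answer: -108585522357 + 1266*I*√57/265489 ≈ -1.0859e+11 + 0.036002*I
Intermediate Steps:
Q = -1/482789 ≈ -2.0713e-6
g(-513)/(-265489) + 224913/Q = -1266*I*√57/(-265489) + 224913/(-1/482789) = -1266*I*√57*(-1/265489) + 224913*(-482789) = -1266*I*√57*(-1/265489) - 108585522357 = 1266*I*√57/265489 - 108585522357 = -108585522357 + 1266*I*√57/265489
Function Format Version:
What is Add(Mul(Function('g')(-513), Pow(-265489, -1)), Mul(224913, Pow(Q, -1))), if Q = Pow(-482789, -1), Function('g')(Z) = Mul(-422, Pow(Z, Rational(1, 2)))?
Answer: Add(-108585522357, Mul(Rational(1266, 265489), I, Pow(57, Rational(1, 2)))) ≈ Add(-1.0859e+11, Mul(0.036002, I))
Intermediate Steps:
Q = Rational(-1, 482789) ≈ -2.0713e-6
Add(Mul(Function('g')(-513), Pow(-265489, -1)), Mul(224913, Pow(Q, -1))) = Add(Mul(Mul(-422, Pow(-513, Rational(1, 2))), Pow(-265489, -1)), Mul(224913, Pow(Rational(-1, 482789), -1))) = Add(Mul(Mul(-422, Mul(3, I, Pow(57, Rational(1, 2)))), Rational(-1, 265489)), Mul(224913, -482789)) = Add(Mul(Mul(-1266, I, Pow(57, Rational(1, 2))), Rational(-1, 265489)), -108585522357) = Add(Mul(Rational(1266, 265489), I, Pow(57, Rational(1, 2))), -108585522357) = Add(-108585522357, Mul(Rational(1266, 265489), I, Pow(57, Rational(1, 2))))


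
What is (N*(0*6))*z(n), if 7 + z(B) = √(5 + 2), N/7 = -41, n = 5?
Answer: 0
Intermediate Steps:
N = -287 (N = 7*(-41) = -287)
z(B) = -7 + √7 (z(B) = -7 + √(5 + 2) = -7 + √7)
(N*(0*6))*z(n) = (-0*6)*(-7 + √7) = (-287*0)*(-7 + √7) = 0*(-7 + √7) = 0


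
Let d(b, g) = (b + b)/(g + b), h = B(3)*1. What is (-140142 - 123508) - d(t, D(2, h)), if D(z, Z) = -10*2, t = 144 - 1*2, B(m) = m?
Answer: -16082792/61 ≈ -2.6365e+5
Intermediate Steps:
h = 3 (h = 3*1 = 3)
t = 142 (t = 144 - 2 = 142)
D(z, Z) = -20
d(b, g) = 2*b/(b + g) (d(b, g) = (2*b)/(b + g) = 2*b/(b + g))
(-140142 - 123508) - d(t, D(2, h)) = (-140142 - 123508) - 2*142/(142 - 20) = -263650 - 2*142/122 = -263650 - 1*142/61 = -263650 - 142/61 = -16082792/61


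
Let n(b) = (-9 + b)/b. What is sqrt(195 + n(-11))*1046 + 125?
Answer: 125 + 1046*sqrt(23815)/11 ≈ 14800.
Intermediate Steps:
n(b) = (-9 + b)/b
sqrt(195 + n(-11))*1046 + 125 = sqrt(195 + (-9 - 11)/(-11))*1046 + 125 = sqrt(195 - 1/11*(-20))*1046 + 125 = sqrt(195 + 20/11)*1046 + 125 = sqrt(2165/11)*1046 + 125 = (sqrt(23815)/11)*1046 + 125 = 1046*sqrt(23815)/11 + 125 = 125 + 1046*sqrt(23815)/11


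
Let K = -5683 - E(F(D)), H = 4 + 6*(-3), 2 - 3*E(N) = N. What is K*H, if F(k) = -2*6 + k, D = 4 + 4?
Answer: 79590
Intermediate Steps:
D = 8
F(k) = -12 + k
E(N) = ⅔ - N/3
H = -14 (H = 4 - 18 = -14)
K = -5685 (K = -5683 - (⅔ - (-12 + 8)/3) = -5683 - (⅔ - ⅓*(-4)) = -5683 - (⅔ + 4/3) = -5683 - 1*2 = -5683 - 2 = -5685)
K*H = -5685*(-14) = 79590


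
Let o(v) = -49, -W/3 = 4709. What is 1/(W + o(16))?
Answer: -1/14176 ≈ -7.0542e-5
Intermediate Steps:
W = -14127 (W = -3*4709 = -14127)
1/(W + o(16)) = 1/(-14127 - 49) = 1/(-14176) = -1/14176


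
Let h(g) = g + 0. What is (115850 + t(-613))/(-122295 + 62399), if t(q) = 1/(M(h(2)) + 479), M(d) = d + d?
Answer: -55955551/28929768 ≈ -1.9342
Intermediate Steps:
h(g) = g
M(d) = 2*d
t(q) = 1/483 (t(q) = 1/(2*2 + 479) = 1/(4 + 479) = 1/483)
(115850 + t(-613))/(-122295 + 62399) = (115850 + 1/483)/(-122295 + 62399) = (55955551/483)/(-59896) = (55955551/483)*(-1/59896) = -55955551/28929768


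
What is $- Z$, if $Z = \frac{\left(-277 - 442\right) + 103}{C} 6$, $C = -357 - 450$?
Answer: $- \frac{1232}{269} \approx -4.5799$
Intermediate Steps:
$C = -807$
$Z = \frac{1232}{269}$ ($Z = \frac{\left(-277 - 442\right) + 103}{-807} \cdot 6 = \left(-719 + 103\right) \left(- \frac{1}{807}\right) 6 = \left(-616\right) \left(- \frac{1}{807}\right) 6 = \frac{616}{807} \cdot 6 = \frac{1232}{269} \approx 4.5799$)
$- Z = \left(-1\right) \frac{1232}{269} = - \frac{1232}{269}$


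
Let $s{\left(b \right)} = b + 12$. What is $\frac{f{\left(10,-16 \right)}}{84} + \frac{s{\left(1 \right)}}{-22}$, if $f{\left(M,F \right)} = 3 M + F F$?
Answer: $\frac{650}{231} \approx 2.8139$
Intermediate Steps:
$s{\left(b \right)} = 12 + b$
$f{\left(M,F \right)} = F^{2} + 3 M$ ($f{\left(M,F \right)} = 3 M + F^{2} = F^{2} + 3 M$)
$\frac{f{\left(10,-16 \right)}}{84} + \frac{s{\left(1 \right)}}{-22} = \frac{\left(-16\right)^{2} + 3 \cdot 10}{84} + \frac{12 + 1}{-22} = \left(256 + 30\right) \frac{1}{84} + 13 \left(- \frac{1}{22}\right) = 286 \cdot \frac{1}{84} - \frac{13}{22} = \frac{143}{42} - \frac{13}{22} = \frac{650}{231}$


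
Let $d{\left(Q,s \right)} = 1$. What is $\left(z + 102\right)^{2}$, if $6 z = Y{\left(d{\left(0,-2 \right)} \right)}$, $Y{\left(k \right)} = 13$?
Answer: $\frac{390625}{36} \approx 10851.0$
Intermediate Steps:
$z = \frac{13}{6}$ ($z = \frac{1}{6} \cdot 13 = \frac{13}{6} \approx 2.1667$)
$\left(z + 102\right)^{2} = \left(\frac{13}{6} + 102\right)^{2} = \left(\frac{625}{6}\right)^{2} = \frac{390625}{36}$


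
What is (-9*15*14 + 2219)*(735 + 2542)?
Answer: 1078133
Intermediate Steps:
(-9*15*14 + 2219)*(735 + 2542) = (-135*14 + 2219)*3277 = (-1890 + 2219)*3277 = 329*3277 = 1078133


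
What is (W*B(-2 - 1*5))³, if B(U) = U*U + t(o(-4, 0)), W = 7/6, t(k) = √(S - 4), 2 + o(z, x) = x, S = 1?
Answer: 5025293/27 + 34300*I*√3/3 ≈ 1.8612e+5 + 19803.0*I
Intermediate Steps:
o(z, x) = -2 + x
t(k) = I*√3 (t(k) = √(1 - 4) = √(-3) = I*√3)
W = 7/6 (W = 7*(⅙) = 7/6 ≈ 1.1667)
B(U) = U² + I*√3 (B(U) = U*U + I*√3 = U² + I*√3)
(W*B(-2 - 1*5))³ = (7*((-2 - 1*5)² + I*√3)/6)³ = (7*((-2 - 5)² + I*√3)/6)³ = (7*((-7)² + I*√3)/6)³ = (7*(49 + I*√3)/6)³ = (343/6 + 7*I*√3/6)³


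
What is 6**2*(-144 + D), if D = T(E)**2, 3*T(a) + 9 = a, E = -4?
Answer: -4508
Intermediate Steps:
T(a) = -3 + a/3
D = 169/9 (D = (-3 + (1/3)*(-4))**2 = (-3 - 4/3)**2 = (-13/3)**2 = 169/9 ≈ 18.778)
6**2*(-144 + D) = 6**2*(-144 + 169/9) = 36*(-1127/9) = -4508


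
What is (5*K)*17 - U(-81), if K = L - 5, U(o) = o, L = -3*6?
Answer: -1874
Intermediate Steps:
L = -18
K = -23 (K = -18 - 5 = -23)
(5*K)*17 - U(-81) = (5*(-23))*17 - 1*(-81) = -115*17 + 81 = -1955 + 81 = -1874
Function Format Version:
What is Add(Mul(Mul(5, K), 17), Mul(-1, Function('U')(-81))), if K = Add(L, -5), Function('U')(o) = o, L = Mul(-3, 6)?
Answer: -1874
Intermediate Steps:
L = -18
K = -23 (K = Add(-18, -5) = -23)
Add(Mul(Mul(5, K), 17), Mul(-1, Function('U')(-81))) = Add(Mul(Mul(5, -23), 17), Mul(-1, -81)) = Add(Mul(-115, 17), 81) = Add(-1955, 81) = -1874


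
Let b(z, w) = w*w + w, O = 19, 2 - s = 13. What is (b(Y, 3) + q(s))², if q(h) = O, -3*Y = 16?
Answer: 961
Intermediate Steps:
s = -11 (s = 2 - 1*13 = 2 - 13 = -11)
Y = -16/3 (Y = -⅓*16 = -16/3 ≈ -5.3333)
q(h) = 19
b(z, w) = w + w² (b(z, w) = w² + w = w + w²)
(b(Y, 3) + q(s))² = (3*(1 + 3) + 19)² = (3*4 + 19)² = (12 + 19)² = 31² = 961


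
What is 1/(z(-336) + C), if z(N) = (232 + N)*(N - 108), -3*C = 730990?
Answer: -3/592462 ≈ -5.0636e-6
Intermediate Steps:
C = -730990/3 (C = -1/3*730990 = -730990/3 ≈ -2.4366e+5)
z(N) = (-108 + N)*(232 + N) (z(N) = (232 + N)*(-108 + N) = (-108 + N)*(232 + N))
1/(z(-336) + C) = 1/((-25056 + (-336)**2 + 124*(-336)) - 730990/3) = 1/((-25056 + 112896 - 41664) - 730990/3) = 1/(46176 - 730990/3) = 1/(-592462/3) = -3/592462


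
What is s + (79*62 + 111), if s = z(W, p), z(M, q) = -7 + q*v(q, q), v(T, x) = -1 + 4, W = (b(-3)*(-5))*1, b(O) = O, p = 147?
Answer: 5443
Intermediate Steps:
W = 15 (W = -3*(-5)*1 = 15*1 = 15)
v(T, x) = 3
z(M, q) = -7 + 3*q (z(M, q) = -7 + q*3 = -7 + 3*q)
s = 434 (s = -7 + 3*147 = -7 + 441 = 434)
s + (79*62 + 111) = 434 + (79*62 + 111) = 434 + (4898 + 111) = 434 + 5009 = 5443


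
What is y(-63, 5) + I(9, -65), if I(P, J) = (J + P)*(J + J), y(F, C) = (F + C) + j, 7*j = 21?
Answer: 7225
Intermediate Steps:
j = 3 (j = (⅐)*21 = 3)
y(F, C) = 3 + C + F (y(F, C) = (F + C) + 3 = (C + F) + 3 = 3 + C + F)
I(P, J) = 2*J*(J + P) (I(P, J) = (J + P)*(2*J) = 2*J*(J + P))
y(-63, 5) + I(9, -65) = (3 + 5 - 63) + 2*(-65)*(-65 + 9) = -55 + 2*(-65)*(-56) = -55 + 7280 = 7225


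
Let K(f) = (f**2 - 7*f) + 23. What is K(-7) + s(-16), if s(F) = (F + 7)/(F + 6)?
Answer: 1219/10 ≈ 121.90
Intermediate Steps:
K(f) = 23 + f**2 - 7*f
s(F) = (7 + F)/(6 + F)
K(-7) + s(-16) = (23 + (-7)**2 - 7*(-7)) + (7 - 16)/(6 - 16) = (23 + 49 + 49) - 9/(-10) = 121 - 1/10*(-9) = 121 + 9/10 = 1219/10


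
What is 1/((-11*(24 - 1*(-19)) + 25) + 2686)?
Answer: 1/2238 ≈ 0.00044683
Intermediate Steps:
1/((-11*(24 - 1*(-19)) + 25) + 2686) = 1/((-11*(24 + 19) + 25) + 2686) = 1/((-11*43 + 25) + 2686) = 1/((-473 + 25) + 2686) = 1/(-448 + 2686) = 1/2238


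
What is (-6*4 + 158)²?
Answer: 17956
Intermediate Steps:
(-6*4 + 158)² = (-24 + 158)² = 134² = 17956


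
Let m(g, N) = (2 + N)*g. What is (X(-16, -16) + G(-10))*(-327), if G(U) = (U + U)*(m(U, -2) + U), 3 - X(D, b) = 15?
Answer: -61476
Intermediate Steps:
m(g, N) = g*(2 + N)
X(D, b) = -12 (X(D, b) = 3 - 1*15 = 3 - 15 = -12)
G(U) = 2*U**2 (G(U) = (U + U)*(U*(2 - 2) + U) = (2*U)*(U*0 + U) = (2*U)*(0 + U) = (2*U)*U = 2*U**2)
(X(-16, -16) + G(-10))*(-327) = (-12 + 2*(-10)**2)*(-327) = (-12 + 2*100)*(-327) = (-12 + 200)*(-327) = 188*(-327) = -61476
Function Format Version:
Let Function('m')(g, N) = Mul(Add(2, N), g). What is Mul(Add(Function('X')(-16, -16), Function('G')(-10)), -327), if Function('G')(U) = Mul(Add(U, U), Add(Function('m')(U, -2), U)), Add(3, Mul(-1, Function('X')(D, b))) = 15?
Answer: -61476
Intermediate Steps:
Function('m')(g, N) = Mul(g, Add(2, N))
Function('X')(D, b) = -12 (Function('X')(D, b) = Add(3, Mul(-1, 15)) = Add(3, -15) = -12)
Function('G')(U) = Mul(2, Pow(U, 2)) (Function('G')(U) = Mul(Add(U, U), Add(Mul(U, Add(2, -2)), U)) = Mul(Mul(2, U), Add(Mul(U, 0), U)) = Mul(Mul(2, U), Add(0, U)) = Mul(Mul(2, U), U) = Mul(2, Pow(U, 2)))
Mul(Add(Function('X')(-16, -16), Function('G')(-10)), -327) = Mul(Add(-12, Mul(2, Pow(-10, 2))), -327) = Mul(Add(-12, Mul(2, 100)), -327) = Mul(Add(-12, 200), -327) = Mul(188, -327) = -61476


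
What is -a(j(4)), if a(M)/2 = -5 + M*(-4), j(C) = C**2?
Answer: 138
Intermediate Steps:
a(M) = -10 - 8*M (a(M) = 2*(-5 + M*(-4)) = 2*(-5 - 4*M) = -10 - 8*M)
-a(j(4)) = -(-10 - 8*4**2) = -(-10 - 8*16) = -(-10 - 128) = -1*(-138) = 138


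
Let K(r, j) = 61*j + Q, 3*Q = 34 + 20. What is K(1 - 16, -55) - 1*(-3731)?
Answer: 394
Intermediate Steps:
Q = 18 (Q = (34 + 20)/3 = (1/3)*54 = 18)
K(r, j) = 18 + 61*j (K(r, j) = 61*j + 18 = 18 + 61*j)
K(1 - 16, -55) - 1*(-3731) = (18 + 61*(-55)) - 1*(-3731) = (18 - 3355) + 3731 = -3337 + 3731 = 394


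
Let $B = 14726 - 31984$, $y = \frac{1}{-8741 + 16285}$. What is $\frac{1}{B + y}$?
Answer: $- \frac{7544}{130194351} \approx -5.7944 \cdot 10^{-5}$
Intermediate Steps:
$y = \frac{1}{7544} \approx 0.00013256$
$B = -17258$ ($B = 14726 - 31984 = -17258$)
$\frac{1}{B + y} = \frac{1}{-17258 + \frac{1}{7544}} = \frac{1}{- \frac{130194351}{7544}} = - \frac{7544}{130194351}$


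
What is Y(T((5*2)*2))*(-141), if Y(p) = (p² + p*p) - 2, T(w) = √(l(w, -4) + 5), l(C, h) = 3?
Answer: -1974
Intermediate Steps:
T(w) = 2*√2 (T(w) = √(3 + 5) = √8 = 2*√2)
Y(p) = -2 + 2*p² (Y(p) = (p² + p²) - 2 = 2*p² - 2 = -2 + 2*p²)
Y(T((5*2)*2))*(-141) = (-2 + 2*(2*√2)²)*(-141) = (-2 + 2*8)*(-141) = (-2 + 16)*(-141) = 14*(-141) = -1974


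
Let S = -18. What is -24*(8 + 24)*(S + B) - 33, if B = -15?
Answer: 25311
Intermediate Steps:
-24*(8 + 24)*(S + B) - 33 = -24*(8 + 24)*(-18 - 15) - 33 = -768*(-33) - 33 = -24*(-1056) - 33 = 25344 - 33 = 25311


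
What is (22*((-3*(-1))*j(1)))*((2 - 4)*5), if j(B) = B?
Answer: -660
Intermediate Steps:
(22*((-3*(-1))*j(1)))*((2 - 4)*5) = (22*(-3*(-1)*1))*((2 - 4)*5) = (22*(3*1))*(-2*5) = (22*3)*(-10) = 66*(-10) = -660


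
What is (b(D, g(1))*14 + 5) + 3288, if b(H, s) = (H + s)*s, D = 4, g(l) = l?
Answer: 3363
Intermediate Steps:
b(H, s) = s*(H + s)
(b(D, g(1))*14 + 5) + 3288 = ((1*(4 + 1))*14 + 5) + 3288 = ((1*5)*14 + 5) + 3288 = (5*14 + 5) + 3288 = (70 + 5) + 3288 = 75 + 3288 = 3363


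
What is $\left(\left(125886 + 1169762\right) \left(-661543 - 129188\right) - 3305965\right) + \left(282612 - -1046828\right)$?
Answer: $-1024511015213$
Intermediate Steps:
$\left(\left(125886 + 1169762\right) \left(-661543 - 129188\right) - 3305965\right) + \left(282612 - -1046828\right) = \left(1295648 \left(-790731\right) - 3305965\right) + \left(282612 + 1046828\right) = \left(-1024509038688 - 3305965\right) + 1329440 = -1024512344653 + 1329440 = -1024511015213$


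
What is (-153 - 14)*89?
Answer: -14863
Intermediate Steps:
(-153 - 14)*89 = -167*89 = -14863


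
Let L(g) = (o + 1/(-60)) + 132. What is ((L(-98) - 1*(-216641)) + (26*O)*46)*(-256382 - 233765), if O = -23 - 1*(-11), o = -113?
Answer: -5949639066413/60 ≈ -9.9161e+10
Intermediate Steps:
O = -12 (O = -23 + 11 = -12)
L(g) = 1139/60 (L(g) = (-113 + 1/(-60)) + 132 = (-113 - 1/60) + 132 = -6781/60 + 132 = 1139/60)
((L(-98) - 1*(-216641)) + (26*O)*46)*(-256382 - 233765) = ((1139/60 - 1*(-216641)) + (26*(-12))*46)*(-256382 - 233765) = ((1139/60 + 216641) - 312*46)*(-490147) = (12999599/60 - 14352)*(-490147) = (12138479/60)*(-490147) = -5949639066413/60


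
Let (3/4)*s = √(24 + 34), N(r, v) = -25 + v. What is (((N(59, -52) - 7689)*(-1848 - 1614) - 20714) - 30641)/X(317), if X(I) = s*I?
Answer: 80503611*√58/73544 ≈ 8336.5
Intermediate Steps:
s = 4*√58/3 (s = 4*√(24 + 34)/3 = 4*√58/3 ≈ 10.154)
X(I) = 4*I*√58/3 (X(I) = (4*√58/3)*I = 4*I*√58/3)
(((N(59, -52) - 7689)*(-1848 - 1614) - 20714) - 30641)/X(317) = ((((-25 - 52) - 7689)*(-1848 - 1614) - 20714) - 30641)/(((4/3)*317*√58)) = (((-77 - 7689)*(-3462) - 20714) - 30641)/((1268*√58/3)) = ((-7766*(-3462) - 20714) - 30641)*(3*√58/73544) = ((26885892 - 20714) - 30641)*(3*√58/73544) = (26865178 - 30641)*(3*√58/73544) = 26834537*(3*√58/73544) = 80503611*√58/73544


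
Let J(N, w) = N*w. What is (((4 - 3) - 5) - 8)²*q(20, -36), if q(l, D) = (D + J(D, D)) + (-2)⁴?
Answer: 183744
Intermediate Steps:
q(l, D) = 16 + D + D² (q(l, D) = (D + D*D) + (-2)⁴ = (D + D²) + 16 = 16 + D + D²)
(((4 - 3) - 5) - 8)²*q(20, -36) = (((4 - 3) - 5) - 8)²*(16 - 36 + (-36)²) = ((1 - 5) - 8)²*(16 - 36 + 1296) = (-4 - 8)²*1276 = (-12)²*1276 = 144*1276 = 183744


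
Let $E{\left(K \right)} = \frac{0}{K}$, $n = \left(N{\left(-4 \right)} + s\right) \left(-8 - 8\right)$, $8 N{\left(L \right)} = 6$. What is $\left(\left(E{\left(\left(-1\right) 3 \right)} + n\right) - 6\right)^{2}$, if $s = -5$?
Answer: $3844$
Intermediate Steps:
$N{\left(L \right)} = \frac{3}{4}$ ($N{\left(L \right)} = \frac{1}{8} \cdot 6 = \frac{3}{4}$)
$n = 68$ ($n = \left(\frac{3}{4} - 5\right) \left(-8 - 8\right) = \left(- \frac{17}{4}\right) \left(-16\right) = 68$)
$E{\left(K \right)} = 0$
$\left(\left(E{\left(\left(-1\right) 3 \right)} + n\right) - 6\right)^{2} = \left(\left(0 + 68\right) - 6\right)^{2} = \left(68 - 6\right)^{2} = 62^{2} = 3844$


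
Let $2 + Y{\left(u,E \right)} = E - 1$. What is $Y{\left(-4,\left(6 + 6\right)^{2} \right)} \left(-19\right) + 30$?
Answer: $-2649$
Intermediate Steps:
$Y{\left(u,E \right)} = -3 + E$ ($Y{\left(u,E \right)} = -2 + \left(E - 1\right) = -2 + \left(-1 + E\right) = -3 + E$)
$Y{\left(-4,\left(6 + 6\right)^{2} \right)} \left(-19\right) + 30 = \left(-3 + \left(6 + 6\right)^{2}\right) \left(-19\right) + 30 = \left(-3 + 12^{2}\right) \left(-19\right) + 30 = \left(-3 + 144\right) \left(-19\right) + 30 = 141 \left(-19\right) + 30 = -2679 + 30 = -2649$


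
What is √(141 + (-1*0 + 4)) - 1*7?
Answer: -7 + √145 ≈ 5.0416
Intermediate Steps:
√(141 + (-1*0 + 4)) - 1*7 = √(141 + (0 + 4)) - 7 = √(141 + 4) - 7 = √145 - 7 = -7 + √145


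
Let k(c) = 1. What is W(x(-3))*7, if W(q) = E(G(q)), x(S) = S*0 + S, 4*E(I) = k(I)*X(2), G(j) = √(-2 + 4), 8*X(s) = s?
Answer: 7/16 ≈ 0.43750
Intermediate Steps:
X(s) = s/8
G(j) = √2
E(I) = 1/16 (E(I) = (1*((⅛)*2))/4 = (1*(¼))/4 = (¼)*(¼) = 1/16)
x(S) = S (x(S) = 0 + S = S)
W(q) = 1/16
W(x(-3))*7 = (1/16)*7 = 7/16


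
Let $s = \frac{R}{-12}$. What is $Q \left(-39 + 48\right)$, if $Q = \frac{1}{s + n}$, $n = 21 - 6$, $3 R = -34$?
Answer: $\frac{162}{287} \approx 0.56446$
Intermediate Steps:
$R = - \frac{34}{3}$ ($R = \frac{1}{3} \left(-34\right) = - \frac{34}{3} \approx -11.333$)
$s = \frac{17}{18}$ ($s = - \frac{34}{3 \left(-12\right)} = \left(- \frac{34}{3}\right) \left(- \frac{1}{12}\right) = \frac{17}{18} \approx 0.94444$)
$n = 15$
$Q = \frac{18}{287}$ ($Q = \frac{1}{\frac{17}{18} + 15} = \frac{1}{\frac{287}{18}} = \frac{18}{287} \approx 0.062718$)
$Q \left(-39 + 48\right) = \frac{18 \left(-39 + 48\right)}{287} = \frac{18}{287} \cdot 9 = \frac{162}{287}$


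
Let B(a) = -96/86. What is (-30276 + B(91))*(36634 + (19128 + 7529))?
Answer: -82399565556/43 ≈ -1.9163e+9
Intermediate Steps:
B(a) = -48/43 (B(a) = -96*1/86 = -48/43)
(-30276 + B(91))*(36634 + (19128 + 7529)) = (-30276 - 48/43)*(36634 + (19128 + 7529)) = -1301916*(36634 + 26657)/43 = -1301916/43*63291 = -82399565556/43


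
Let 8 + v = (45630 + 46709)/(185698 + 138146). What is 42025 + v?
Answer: 13607045687/323844 ≈ 42017.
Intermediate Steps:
v = -2498413/323844 (v = -8 + (45630 + 46709)/(185698 + 138146) = -8 + 92339/323844 = -2498413/323844 ≈ -7.7149)
42025 + v = 42025 - 2498413/323844 = 13607045687/323844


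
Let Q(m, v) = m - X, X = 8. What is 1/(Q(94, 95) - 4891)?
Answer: -1/4805 ≈ -0.00020812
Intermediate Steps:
Q(m, v) = -8 + m (Q(m, v) = m - 1*8 = m - 8 = -8 + m)
1/(Q(94, 95) - 4891) = 1/((-8 + 94) - 4891) = 1/(86 - 4891) = 1/(-4805) = -1/4805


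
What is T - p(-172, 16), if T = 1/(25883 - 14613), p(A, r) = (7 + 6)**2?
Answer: -1904629/11270 ≈ -169.00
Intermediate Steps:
p(A, r) = 169 (p(A, r) = 13**2 = 169)
T = 1/11270 ≈ 8.8731e-5
T - p(-172, 16) = 1/11270 - 1*169 = 1/11270 - 169 = -1904629/11270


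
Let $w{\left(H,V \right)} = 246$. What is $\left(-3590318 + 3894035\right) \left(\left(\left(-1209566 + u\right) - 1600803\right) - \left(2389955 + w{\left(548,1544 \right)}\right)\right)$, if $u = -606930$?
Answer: $-1763836477500$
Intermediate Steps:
$\left(-3590318 + 3894035\right) \left(\left(\left(-1209566 + u\right) - 1600803\right) - \left(2389955 + w{\left(548,1544 \right)}\right)\right) = \left(-3590318 + 3894035\right) \left(\left(\left(-1209566 - 606930\right) - 1600803\right) - 2390201\right) = 303717 \left(\left(-1816496 - 1600803\right) - 2390201\right) = 303717 \left(-3417299 - 2390201\right) = 303717 \left(-5807500\right) = -1763836477500$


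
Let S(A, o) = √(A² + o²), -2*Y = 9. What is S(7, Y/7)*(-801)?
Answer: -801*√9685/14 ≈ -5630.6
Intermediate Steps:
Y = -9/2 (Y = -½*9 = -9/2 ≈ -4.5000)
S(7, Y/7)*(-801) = √(7² + (-9/2/7)²)*(-801) = √(49 + (-9/2*⅐)²)*(-801) = √(49 + (-9/14)²)*(-801) = √(49 + 81/196)*(-801) = √(9685/196)*(-801) = (√9685/14)*(-801) = -801*√9685/14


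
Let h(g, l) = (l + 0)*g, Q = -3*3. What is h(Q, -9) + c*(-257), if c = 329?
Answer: -84472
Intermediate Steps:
Q = -9
h(g, l) = g*l (h(g, l) = l*g = g*l)
h(Q, -9) + c*(-257) = -9*(-9) + 329*(-257) = 81 - 84553 = -84472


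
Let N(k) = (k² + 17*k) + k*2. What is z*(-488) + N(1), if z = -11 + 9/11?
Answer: 54876/11 ≈ 4988.7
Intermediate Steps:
N(k) = k² + 19*k (N(k) = (k² + 17*k) + 2*k = k² + 19*k)
z = -112/11 (z = -11 + 9*(1/11) = -11 + 9/11 = -112/11 ≈ -10.182)
z*(-488) + N(1) = -112/11*(-488) + 1*(19 + 1) = 54656/11 + 1*20 = 54656/11 + 20 = 54876/11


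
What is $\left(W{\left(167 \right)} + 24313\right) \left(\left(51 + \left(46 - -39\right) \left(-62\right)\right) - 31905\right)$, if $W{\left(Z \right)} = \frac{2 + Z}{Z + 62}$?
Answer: $- \frac{206700714904}{229} \approx -9.0262 \cdot 10^{8}$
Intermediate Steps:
$W{\left(Z \right)} = \frac{2 + Z}{62 + Z}$
$\left(W{\left(167 \right)} + 24313\right) \left(\left(51 + \left(46 - -39\right) \left(-62\right)\right) - 31905\right) = \left(\frac{2 + 167}{62 + 167} + 24313\right) \left(\left(51 + \left(46 - -39\right) \left(-62\right)\right) - 31905\right) = \left(\frac{1}{229} \cdot 169 + 24313\right) \left(\left(51 + \left(46 + 39\right) \left(-62\right)\right) - 31905\right) = \left(\frac{1}{229} \cdot 169 + 24313\right) \left(\left(51 + 85 \left(-62\right)\right) - 31905\right) = \left(\frac{169}{229} + 24313\right) \left(\left(51 - 5270\right) - 31905\right) = \frac{5567846 \left(-5219 - 31905\right)}{229} = \frac{5567846}{229} \left(-37124\right) = - \frac{206700714904}{229}$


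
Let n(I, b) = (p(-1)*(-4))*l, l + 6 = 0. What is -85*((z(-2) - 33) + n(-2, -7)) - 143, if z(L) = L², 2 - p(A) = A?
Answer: -3798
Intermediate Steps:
l = -6 (l = -6 + 0 = -6)
p(A) = 2 - A
n(I, b) = 72 (n(I, b) = ((2 - 1*(-1))*(-4))*(-6) = ((2 + 1)*(-4))*(-6) = (3*(-4))*(-6) = -12*(-6) = 72)
-85*((z(-2) - 33) + n(-2, -7)) - 143 = -85*(((-2)² - 33) + 72) - 143 = -85*((4 - 33) + 72) - 143 = -85*(-29 + 72) - 143 = -85*43 - 143 = -3655 - 143 = -3798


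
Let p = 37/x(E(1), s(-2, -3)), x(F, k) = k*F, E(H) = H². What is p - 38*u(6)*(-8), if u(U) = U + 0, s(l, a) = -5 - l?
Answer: 5435/3 ≈ 1811.7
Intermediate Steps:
u(U) = U
x(F, k) = F*k
p = -37/3 (p = 37/((1²*(-5 - 1*(-2)))) = 37/((1*(-5 + 2))) = 37/((1*(-3))) = 37/(-3) = 37*(-⅓) = -37/3 ≈ -12.333)
p - 38*u(6)*(-8) = -37/3 - 228*(-8) = -37/3 - 38*(-48) = -37/3 + 1824 = 5435/3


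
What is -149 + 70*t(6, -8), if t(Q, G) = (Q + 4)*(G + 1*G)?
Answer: -11349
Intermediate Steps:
t(Q, G) = 2*G*(4 + Q) (t(Q, G) = (4 + Q)*(G + G) = (4 + Q)*(2*G) = 2*G*(4 + Q))
-149 + 70*t(6, -8) = -149 + 70*(2*(-8)*(4 + 6)) = -149 + 70*(2*(-8)*10) = -149 + 70*(-160) = -149 - 11200 = -11349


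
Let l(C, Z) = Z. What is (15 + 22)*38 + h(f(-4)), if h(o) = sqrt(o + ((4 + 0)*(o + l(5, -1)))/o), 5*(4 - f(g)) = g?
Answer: 1406 + sqrt(7170)/30 ≈ 1408.8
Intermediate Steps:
f(g) = 4 - g/5
h(o) = sqrt(o + (-4 + 4*o)/o) (h(o) = sqrt(o + ((4 + 0)*(o - 1))/o) = sqrt(o + (4*(-1 + o))/o) = sqrt(o + (-4 + 4*o)/o))
(15 + 22)*38 + h(f(-4)) = (15 + 22)*38 + sqrt(4 + (4 - 1/5*(-4)) - 4/(4 - 1/5*(-4))) = 37*38 + sqrt(4 + (4 + 4/5) - 4/(4 + 4/5)) = 1406 + sqrt(4 + 24/5 - 4/24/5) = 1406 + sqrt(4 + 24/5 - 4*5/24) = 1406 + sqrt(4 + 24/5 - 5/6) = 1406 + sqrt(239/30) = 1406 + sqrt(7170)/30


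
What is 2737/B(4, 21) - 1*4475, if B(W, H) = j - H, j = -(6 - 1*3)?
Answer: -110137/24 ≈ -4589.0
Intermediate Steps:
j = -3 (j = -(6 - 3) = -1*3 = -3)
B(W, H) = -3 - H
2737/B(4, 21) - 1*4475 = 2737/(-3 - 1*21) - 1*4475 = 2737/(-3 - 21) - 4475 = 2737/(-24) - 4475 = 2737*(-1/24) - 4475 = -2737/24 - 4475 = -110137/24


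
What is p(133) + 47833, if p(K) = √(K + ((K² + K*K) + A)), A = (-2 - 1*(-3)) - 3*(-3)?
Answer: 47833 + √35521 ≈ 48022.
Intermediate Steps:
A = 10 (A = (-2 + 3) + 9 = 1 + 9 = 10)
p(K) = √(10 + K + 2*K²) (p(K) = √(K + ((K² + K*K) + 10)) = √(K + ((K² + K²) + 10)) = √(K + (2*K² + 10)) = √(K + (10 + 2*K²)) = √(10 + K + 2*K²))
p(133) + 47833 = √(10 + 133 + 2*133²) + 47833 = √(10 + 133 + 2*17689) + 47833 = √(10 + 133 + 35378) + 47833 = √35521 + 47833 = 47833 + √35521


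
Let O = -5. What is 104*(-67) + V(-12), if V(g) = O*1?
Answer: -6973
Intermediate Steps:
V(g) = -5 (V(g) = -5*1 = -5)
104*(-67) + V(-12) = 104*(-67) - 5 = -6968 - 5 = -6973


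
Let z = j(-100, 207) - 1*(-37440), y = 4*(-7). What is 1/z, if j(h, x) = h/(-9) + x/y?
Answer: 252/9435817 ≈ 2.6707e-5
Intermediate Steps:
y = -28
j(h, x) = -h/9 - x/28 (j(h, x) = h/(-9) + x/(-28) = h*(-⅑) + x*(-1/28) = -h/9 - x/28)
z = 9435817/252 (z = (-⅑*(-100) - 1/28*207) - 1*(-37440) = (100/9 - 207/28) + 37440 = 937/252 + 37440 = 9435817/252 ≈ 37444.)
1/z = 1/(9435817/252) = 252/9435817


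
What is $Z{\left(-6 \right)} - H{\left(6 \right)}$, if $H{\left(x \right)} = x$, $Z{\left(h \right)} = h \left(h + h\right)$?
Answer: $66$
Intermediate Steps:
$Z{\left(h \right)} = 2 h^{2}$ ($Z{\left(h \right)} = h 2 h = 2 h^{2}$)
$Z{\left(-6 \right)} - H{\left(6 \right)} = 2 \left(-6\right)^{2} - 6 = 2 \cdot 36 - 6 = 72 - 6 = 66$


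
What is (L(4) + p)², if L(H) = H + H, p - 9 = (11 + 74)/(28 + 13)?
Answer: 611524/1681 ≈ 363.79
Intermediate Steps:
p = 454/41 (p = 9 + (11 + 74)/(28 + 13) = 9 + 85/41 = 454/41 ≈ 11.073)
L(H) = 2*H
(L(4) + p)² = (2*4 + 454/41)² = (8 + 454/41)² = (782/41)² = 611524/1681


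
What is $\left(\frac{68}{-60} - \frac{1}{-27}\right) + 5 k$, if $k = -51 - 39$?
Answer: $- \frac{60898}{135} \approx -451.1$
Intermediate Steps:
$k = -90$ ($k = -51 - 39 = -90$)
$\left(\frac{68}{-60} - \frac{1}{-27}\right) + 5 k = \left(\frac{68}{-60} - \frac{1}{-27}\right) + 5 \left(-90\right) = \left(68 \left(- \frac{1}{60}\right) - - \frac{1}{27}\right) - 450 = \left(- \frac{17}{15} + \frac{1}{27}\right) - 450 = - \frac{148}{135} - 450 = - \frac{60898}{135}$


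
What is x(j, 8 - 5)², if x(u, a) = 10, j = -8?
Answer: 100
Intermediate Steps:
x(j, 8 - 5)² = 10² = 100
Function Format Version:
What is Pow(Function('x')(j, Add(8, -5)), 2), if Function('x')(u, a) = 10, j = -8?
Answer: 100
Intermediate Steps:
Pow(Function('x')(j, Add(8, -5)), 2) = Pow(10, 2) = 100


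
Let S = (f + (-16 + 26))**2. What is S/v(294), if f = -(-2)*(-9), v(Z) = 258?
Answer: 32/129 ≈ 0.24806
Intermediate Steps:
f = -18 (f = -1*18 = -18)
S = 64 (S = (-18 + (-16 + 26))**2 = (-18 + 10)**2 = (-8)**2 = 64)
S/v(294) = 64/258 = 64*(1/258) = 32/129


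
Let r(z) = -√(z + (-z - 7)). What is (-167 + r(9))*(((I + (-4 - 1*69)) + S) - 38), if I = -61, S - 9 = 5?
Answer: 26386 + 158*I*√7 ≈ 26386.0 + 418.03*I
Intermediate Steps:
S = 14 (S = 9 + 5 = 14)
r(z) = -I*√7 (r(z) = -√(z + (-7 - z)) = -√(-7) = -I*√7)
(-167 + r(9))*(((I + (-4 - 1*69)) + S) - 38) = (-167 - I*√7)*(((-61 + (-4 - 1*69)) + 14) - 38) = (-167 - I*√7)*(((-61 + (-4 - 69)) + 14) - 38) = (-167 - I*√7)*(((-61 - 73) + 14) - 38) = (-167 - I*√7)*((-134 + 14) - 38) = (-167 - I*√7)*(-120 - 38) = (-167 - I*√7)*(-158) = 26386 + 158*I*√7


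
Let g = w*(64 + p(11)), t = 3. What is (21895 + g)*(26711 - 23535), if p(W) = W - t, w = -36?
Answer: 61306328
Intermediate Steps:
p(W) = -3 + W (p(W) = W - 1*3 = W - 3 = -3 + W)
g = -2592 (g = -36*(64 + (-3 + 11)) = -36*(64 + 8) = -36*72 = -2592)
(21895 + g)*(26711 - 23535) = (21895 - 2592)*(26711 - 23535) = 19303*3176 = 61306328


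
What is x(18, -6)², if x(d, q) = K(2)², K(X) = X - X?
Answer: 0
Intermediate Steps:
K(X) = 0
x(d, q) = 0 (x(d, q) = 0² = 0)
x(18, -6)² = 0² = 0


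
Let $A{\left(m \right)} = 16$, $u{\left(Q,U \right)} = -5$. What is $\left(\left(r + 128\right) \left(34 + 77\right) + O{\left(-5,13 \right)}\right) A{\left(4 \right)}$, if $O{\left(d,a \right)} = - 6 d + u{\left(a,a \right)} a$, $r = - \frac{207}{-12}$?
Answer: $257404$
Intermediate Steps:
$r = \frac{69}{4}$ ($r = \left(-207\right) \left(- \frac{1}{12}\right) = \frac{69}{4} \approx 17.25$)
$O{\left(d,a \right)} = - 6 d - 5 a$
$\left(\left(r + 128\right) \left(34 + 77\right) + O{\left(-5,13 \right)}\right) A{\left(4 \right)} = \left(\left(\frac{69}{4} + 128\right) \left(34 + 77\right) - 35\right) 16 = \left(\frac{581}{4} \cdot 111 + \left(30 - 65\right)\right) 16 = \left(\frac{64491}{4} - 35\right) 16 = \frac{64351}{4} \cdot 16 = 257404$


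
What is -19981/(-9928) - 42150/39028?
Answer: 90338317/96867496 ≈ 0.93260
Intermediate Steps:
-19981/(-9928) - 42150/39028 = -19981*(-1/9928) - 42150*1/39028 = 19981/9928 - 21075/19514 = 90338317/96867496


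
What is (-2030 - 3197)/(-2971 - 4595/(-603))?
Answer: 3151881/1786918 ≈ 1.7639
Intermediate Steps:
(-2030 - 3197)/(-2971 - 4595/(-603)) = -5227/(-2971 - 4595*(-1/603)) = -5227/(-2971 + 4595/603) = -5227/(-1786918/603) = -5227*(-603/1786918) = 3151881/1786918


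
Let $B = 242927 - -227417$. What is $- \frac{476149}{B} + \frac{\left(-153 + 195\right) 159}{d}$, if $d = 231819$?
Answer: $- \frac{104217131}{105961784} \approx -0.98353$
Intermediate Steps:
$B = 470344$ ($B = 242927 + 227417 = 470344$)
$- \frac{476149}{B} + \frac{\left(-153 + 195\right) 159}{d} = - \frac{476149}{470344} + \frac{\left(-153 + 195\right) 159}{231819} = \left(-476149\right) \frac{1}{470344} + 42 \cdot 159 \cdot \frac{1}{231819} = - \frac{476149}{470344} + 6678 \cdot \frac{1}{231819} = - \frac{476149}{470344} + \frac{318}{11039} = - \frac{104217131}{105961784}$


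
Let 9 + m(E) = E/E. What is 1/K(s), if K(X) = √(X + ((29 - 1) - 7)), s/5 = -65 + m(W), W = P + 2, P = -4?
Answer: -I*√86/172 ≈ -0.053916*I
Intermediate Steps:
W = -2 (W = -4 + 2 = -2)
m(E) = -8 (m(E) = -9 + E/E = -9 + 1 = -8)
s = -365 (s = 5*(-65 - 8) = 5*(-73) = -365)
K(X) = √(21 + X) (K(X) = √(X + (28 - 7)) = √(X + 21) = √(21 + X))
1/K(s) = 1/(√(21 - 365)) = 1/(√(-344)) = 1/(2*I*√86) = -I*√86/172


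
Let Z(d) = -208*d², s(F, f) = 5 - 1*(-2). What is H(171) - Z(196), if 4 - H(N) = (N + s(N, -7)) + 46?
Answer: 7990308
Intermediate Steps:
s(F, f) = 7 (s(F, f) = 5 + 2 = 7)
H(N) = -49 - N (H(N) = 4 - ((N + 7) + 46) = 4 - ((7 + N) + 46) = 4 - (53 + N) = 4 + (-53 - N) = -49 - N)
H(171) - Z(196) = (-49 - 1*171) - (-208)*196² = (-49 - 171) - (-208)*38416 = -220 - 1*(-7990528) = -220 + 7990528 = 7990308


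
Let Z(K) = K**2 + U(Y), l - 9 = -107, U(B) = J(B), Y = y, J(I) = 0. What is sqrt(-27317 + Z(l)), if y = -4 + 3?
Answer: I*sqrt(17713) ≈ 133.09*I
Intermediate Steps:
y = -1
Y = -1
U(B) = 0
l = -98 (l = 9 - 107 = -98)
Z(K) = K**2 (Z(K) = K**2 + 0 = K**2)
sqrt(-27317 + Z(l)) = sqrt(-27317 + (-98)**2) = sqrt(-27317 + 9604) = sqrt(-17713) = I*sqrt(17713)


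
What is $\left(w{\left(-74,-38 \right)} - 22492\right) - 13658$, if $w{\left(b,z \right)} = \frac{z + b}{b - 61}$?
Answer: $- \frac{4880138}{135} \approx -36149.0$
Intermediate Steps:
$w{\left(b,z \right)} = \frac{b + z}{-61 + b}$
$\left(w{\left(-74,-38 \right)} - 22492\right) - 13658 = \left(\frac{-74 - 38}{-61 - 74} - 22492\right) - 13658 = \left(\frac{1}{-135} \left(-112\right) - 22492\right) - 13658 = \left(\left(- \frac{1}{135}\right) \left(-112\right) - 22492\right) - 13658 = \left(\frac{112}{135} - 22492\right) - 13658 = - \frac{3036308}{135} - 13658 = - \frac{4880138}{135}$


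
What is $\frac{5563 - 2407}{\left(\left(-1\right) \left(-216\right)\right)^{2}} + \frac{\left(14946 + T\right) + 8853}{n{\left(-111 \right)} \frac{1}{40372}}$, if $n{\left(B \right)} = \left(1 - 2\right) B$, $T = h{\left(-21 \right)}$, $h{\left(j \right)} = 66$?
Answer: $\frac{33747762503}{3888} \approx 8.68 \cdot 10^{6}$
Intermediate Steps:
$T = 66$
$n{\left(B \right)} = - B$
$\frac{5563 - 2407}{\left(\left(-1\right) \left(-216\right)\right)^{2}} + \frac{\left(14946 + T\right) + 8853}{n{\left(-111 \right)} \frac{1}{40372}} = \frac{5563 - 2407}{\left(\left(-1\right) \left(-216\right)\right)^{2}} + \frac{\left(14946 + 66\right) + 8853}{\left(-1\right) \left(-111\right) \frac{1}{40372}} = \frac{5563 - 2407}{216^{2}} + \frac{15012 + 8853}{111 \cdot \frac{1}{40372}} = \frac{3156}{46656} + \frac{23865}{\frac{111}{40372}} = 3156 \cdot \frac{1}{46656} + 23865 \cdot \frac{40372}{111} = \frac{263}{3888} + 8679980 = \frac{33747762503}{3888}$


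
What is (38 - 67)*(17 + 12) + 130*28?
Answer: 2799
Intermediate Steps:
(38 - 67)*(17 + 12) + 130*28 = -29*29 + 3640 = -841 + 3640 = 2799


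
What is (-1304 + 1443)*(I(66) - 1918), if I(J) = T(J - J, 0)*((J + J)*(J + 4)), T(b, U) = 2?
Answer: 2302118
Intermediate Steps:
I(J) = 4*J*(4 + J) (I(J) = 2*((J + J)*(J + 4)) = 2*((2*J)*(4 + J)) = 2*(2*J*(4 + J)) = 4*J*(4 + J))
(-1304 + 1443)*(I(66) - 1918) = (-1304 + 1443)*(4*66*(4 + 66) - 1918) = 139*(4*66*70 - 1918) = 139*(18480 - 1918) = 139*16562 = 2302118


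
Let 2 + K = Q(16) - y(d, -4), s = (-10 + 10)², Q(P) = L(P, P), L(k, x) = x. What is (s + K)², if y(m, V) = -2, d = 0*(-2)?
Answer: 256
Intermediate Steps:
d = 0
Q(P) = P
s = 0 (s = 0² = 0)
K = 16 (K = -2 + (16 - 1*(-2)) = -2 + (16 + 2) = -2 + 18 = 16)
(s + K)² = (0 + 16)² = 16² = 256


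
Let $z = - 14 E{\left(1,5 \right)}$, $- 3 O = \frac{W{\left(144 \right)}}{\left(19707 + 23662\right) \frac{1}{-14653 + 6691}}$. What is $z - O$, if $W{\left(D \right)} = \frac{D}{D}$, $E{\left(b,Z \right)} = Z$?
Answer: $- \frac{3038484}{43369} \approx -70.061$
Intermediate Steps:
$W{\left(D \right)} = 1$
$O = \frac{2654}{43369}$ ($O = - \frac{1 \frac{1}{\left(19707 + 23662\right) \frac{1}{-14653 + 6691}}}{3} = - \frac{1 \frac{1}{43369 \frac{1}{-7962}}}{3} = - \frac{1 \frac{1}{43369 \left(- \frac{1}{7962}\right)}}{3} = - \frac{1 \frac{1}{- \frac{43369}{7962}}}{3} = - \frac{1 \left(- \frac{7962}{43369}\right)}{3} = \left(- \frac{1}{3}\right) \left(- \frac{7962}{43369}\right) = \frac{2654}{43369} \approx 0.061196$)
$z = -70$ ($z = \left(-14\right) 5 = -70$)
$z - O = -70 - \frac{2654}{43369} = - \frac{3038484}{43369}$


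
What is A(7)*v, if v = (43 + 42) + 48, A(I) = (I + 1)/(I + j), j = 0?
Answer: 152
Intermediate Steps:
A(I) = (1 + I)/I (A(I) = (I + 1)/(I + 0) = (1 + I)/I)
v = 133 (v = 85 + 48 = 133)
A(7)*v = ((1 + 7)/7)*133 = ((⅐)*8)*133 = (8/7)*133 = 152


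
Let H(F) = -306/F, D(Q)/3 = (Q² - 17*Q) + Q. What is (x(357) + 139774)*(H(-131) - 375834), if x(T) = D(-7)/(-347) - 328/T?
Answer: -284158278441252284/5409383 ≈ -5.2531e+10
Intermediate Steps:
D(Q) = -48*Q + 3*Q² (D(Q) = 3*((Q² - 17*Q) + Q) = 3*(Q² - 16*Q) = -48*Q + 3*Q²)
x(T) = -483/347 - 328/T (x(T) = (3*(-7)*(-16 - 7))/(-347) - 328/T = (3*(-7)*(-23))*(-1/347) - 328/T = 483*(-1/347) - 328/T = -483/347 - 328/T)
(x(357) + 139774)*(H(-131) - 375834) = ((-483/347 - 328/357) + 139774)*(-306/(-131) - 375834) = ((-483/347 - 328*1/357) + 139774)*(-306*(-1/131) - 375834) = ((-483/347 - 328/357) + 139774)*(306/131 - 375834) = (-286247/123879 + 139774)*(-49233948/131) = (17314777099/123879)*(-49233948/131) = -284158278441252284/5409383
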